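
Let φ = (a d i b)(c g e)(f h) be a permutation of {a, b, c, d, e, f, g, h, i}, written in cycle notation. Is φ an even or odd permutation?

The cycle lengths are 4, 3, 2.
A cycle of length ℓ contributes ℓ−1 transpositions, so φ is a product of 3 + 2 + 1 = 6 transpositions — even.

even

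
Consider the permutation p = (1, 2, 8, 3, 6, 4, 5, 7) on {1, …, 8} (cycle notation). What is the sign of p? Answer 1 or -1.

-1

The cycle lengths are 8.
A cycle is odd iff its length is even; p has 1 even-length cycle, so sgn(p) = (−1)^1 and p is odd.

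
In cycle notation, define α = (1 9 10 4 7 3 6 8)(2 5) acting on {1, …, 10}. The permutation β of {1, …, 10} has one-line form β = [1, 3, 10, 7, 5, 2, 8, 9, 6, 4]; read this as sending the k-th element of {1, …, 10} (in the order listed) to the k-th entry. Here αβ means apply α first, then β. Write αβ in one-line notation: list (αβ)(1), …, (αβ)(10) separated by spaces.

For each element, apply α then β: 1 → 9 → 6; 2 → 5 → 5; 3 → 6 → 2; 4 → 7 → 8; 5 → 2 → 3; 6 → 8 → 9; 7 → 3 → 10; 8 → 1 → 1; 9 → 10 → 4; 10 → 4 → 7.
Collecting the images, αβ = [6 5 2 8 3 9 10 1 4 7].

6 5 2 8 3 9 10 1 4 7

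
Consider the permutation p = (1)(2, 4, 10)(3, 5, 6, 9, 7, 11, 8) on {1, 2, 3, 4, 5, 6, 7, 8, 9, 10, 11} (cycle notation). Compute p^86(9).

11

9 lies in the 7-cycle (3, 5, 6, 9, 7, 11, 8).
On a 7-cycle, p^7 is the identity, so p^86 = p^2 there (86 ≡ 2 mod 7).
Stepping 2 places around the cycle: 9 → 7 → 11.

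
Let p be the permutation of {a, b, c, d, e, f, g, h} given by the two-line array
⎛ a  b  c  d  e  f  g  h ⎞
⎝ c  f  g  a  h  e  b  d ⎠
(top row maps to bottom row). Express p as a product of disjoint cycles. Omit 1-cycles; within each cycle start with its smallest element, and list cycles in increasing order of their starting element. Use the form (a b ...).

Start at a and follow images: a → c → g → b → f → e → h → d → a, giving the cycle (a c g b f e h d).
Repeating from the next unused element and collecting all non-trivial cycles gives (a c g b f e h d).

(a c g b f e h d)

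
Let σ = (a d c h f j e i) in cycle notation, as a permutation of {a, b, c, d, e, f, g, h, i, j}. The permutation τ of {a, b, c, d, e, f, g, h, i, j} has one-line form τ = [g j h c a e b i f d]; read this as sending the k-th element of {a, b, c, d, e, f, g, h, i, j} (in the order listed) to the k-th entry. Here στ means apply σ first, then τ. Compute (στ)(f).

d

σ(f) = j, then τ(j) = d; composing gives (στ)(f) = d.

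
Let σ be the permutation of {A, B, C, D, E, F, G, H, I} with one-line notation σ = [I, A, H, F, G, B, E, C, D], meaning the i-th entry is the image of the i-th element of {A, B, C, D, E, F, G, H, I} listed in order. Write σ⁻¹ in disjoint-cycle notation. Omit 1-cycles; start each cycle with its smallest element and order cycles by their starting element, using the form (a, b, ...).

(A, B, F, D, I)(C, H)(E, G)

First write σ in disjoint cycles: (A, I, D, F, B)(C, H)(E, G).
Reversing each cycle (and rotating so the smallest element leads) gives σ⁻¹ = (A, B, F, D, I)(C, H)(E, G).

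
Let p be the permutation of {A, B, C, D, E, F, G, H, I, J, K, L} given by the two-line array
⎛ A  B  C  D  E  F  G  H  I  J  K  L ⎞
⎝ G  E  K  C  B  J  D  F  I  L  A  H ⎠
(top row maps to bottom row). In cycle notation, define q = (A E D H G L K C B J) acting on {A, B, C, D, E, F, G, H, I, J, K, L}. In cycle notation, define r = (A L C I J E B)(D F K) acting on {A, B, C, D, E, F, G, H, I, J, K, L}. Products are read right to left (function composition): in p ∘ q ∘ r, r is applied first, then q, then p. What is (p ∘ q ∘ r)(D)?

Apply the permutations in order: r(D) = F, then q(F) = F, then p(F) = J. So (p ∘ q ∘ r)(D) = J.

J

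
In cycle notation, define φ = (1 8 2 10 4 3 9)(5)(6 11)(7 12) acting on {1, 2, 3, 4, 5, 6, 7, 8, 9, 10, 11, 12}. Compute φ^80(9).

2

9 lies in the 7-cycle (1 8 2 10 4 3 9).
On a 7-cycle, φ^7 is the identity, so φ^80 = φ^3 there (80 ≡ 3 mod 7).
Stepping 3 places around the cycle: 9 → 1 → 8 → 2.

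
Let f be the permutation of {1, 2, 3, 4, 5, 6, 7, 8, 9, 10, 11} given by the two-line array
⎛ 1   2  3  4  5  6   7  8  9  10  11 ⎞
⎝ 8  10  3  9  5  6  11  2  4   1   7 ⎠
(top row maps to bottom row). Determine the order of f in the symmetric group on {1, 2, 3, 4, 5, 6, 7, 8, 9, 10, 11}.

Decomposing into disjoint cycles gives cycle lengths 4, 2, 2, 1, 1, 1.
The order of f is the least common multiple of its cycle lengths: lcm(4, 2, 2) = 4.

4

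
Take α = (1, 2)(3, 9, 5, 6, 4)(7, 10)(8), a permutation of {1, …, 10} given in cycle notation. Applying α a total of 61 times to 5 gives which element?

6

5 lies in the 5-cycle (3, 9, 5, 6, 4).
Since the cycle has length 5, α^61 acts on it the same as α^1 (61 mod 5 = 1).
Stepping 1 place around the cycle: 5 → 6.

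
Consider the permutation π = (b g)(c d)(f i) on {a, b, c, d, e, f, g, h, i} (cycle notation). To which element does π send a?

a does not appear in any cycle of π, so it is a fixed point: π(a) = a.

a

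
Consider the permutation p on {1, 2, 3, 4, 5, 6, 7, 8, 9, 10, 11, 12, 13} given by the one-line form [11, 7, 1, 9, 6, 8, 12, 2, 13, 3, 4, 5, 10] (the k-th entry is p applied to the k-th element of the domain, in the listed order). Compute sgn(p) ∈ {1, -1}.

-1

In disjoint-cycle form the cycle lengths are 7, 6.
A cycle of length ℓ contributes ℓ−1 transpositions, so p is a product of 6 + 5 = 11 transpositions — odd.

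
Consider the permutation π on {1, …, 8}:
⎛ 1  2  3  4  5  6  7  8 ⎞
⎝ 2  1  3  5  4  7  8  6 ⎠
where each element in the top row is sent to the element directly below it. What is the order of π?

Decomposing into disjoint cycles gives cycle lengths 3, 2, 2, 1.
Since disjoint cycles commute, ord(π) = lcm(3, 2, 2) = 6.

6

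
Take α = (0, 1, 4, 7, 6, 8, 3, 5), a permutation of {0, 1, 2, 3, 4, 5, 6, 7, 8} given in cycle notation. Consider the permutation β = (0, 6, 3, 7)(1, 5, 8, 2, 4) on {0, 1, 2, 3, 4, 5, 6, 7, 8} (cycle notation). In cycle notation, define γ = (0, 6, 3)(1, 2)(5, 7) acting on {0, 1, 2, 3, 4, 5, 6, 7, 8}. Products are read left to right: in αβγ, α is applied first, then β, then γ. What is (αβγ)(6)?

Apply the permutations in order: α(6) = 8, then β(8) = 2, then γ(2) = 1. So (αβγ)(6) = 1.

1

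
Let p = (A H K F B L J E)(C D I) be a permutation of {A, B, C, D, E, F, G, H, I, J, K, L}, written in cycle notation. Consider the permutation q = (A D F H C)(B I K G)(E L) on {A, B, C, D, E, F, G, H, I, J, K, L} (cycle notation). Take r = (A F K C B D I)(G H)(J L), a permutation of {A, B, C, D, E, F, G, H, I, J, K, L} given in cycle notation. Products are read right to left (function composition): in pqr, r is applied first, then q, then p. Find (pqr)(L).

Apply the permutations in order: r(L) = J, then q(J) = J, then p(J) = E. So (pqr)(L) = E.

E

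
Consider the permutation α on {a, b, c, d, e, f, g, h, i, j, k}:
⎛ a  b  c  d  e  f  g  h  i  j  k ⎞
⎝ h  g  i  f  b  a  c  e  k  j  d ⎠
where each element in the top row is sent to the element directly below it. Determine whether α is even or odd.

odd

In disjoint-cycle form the cycle lengths are 10, 1.
A cycle of length ℓ contributes ℓ−1 transpositions, so α is a product of 9 transpositions — odd.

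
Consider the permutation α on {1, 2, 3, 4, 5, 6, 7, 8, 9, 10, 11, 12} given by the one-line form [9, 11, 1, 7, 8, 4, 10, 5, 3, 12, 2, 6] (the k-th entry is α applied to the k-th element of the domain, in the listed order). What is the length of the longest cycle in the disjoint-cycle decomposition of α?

5

Decomposing into disjoint cycles gives (1 9 3)(2 11)(4 7 10 12 6)(5 8); the longest has length 5.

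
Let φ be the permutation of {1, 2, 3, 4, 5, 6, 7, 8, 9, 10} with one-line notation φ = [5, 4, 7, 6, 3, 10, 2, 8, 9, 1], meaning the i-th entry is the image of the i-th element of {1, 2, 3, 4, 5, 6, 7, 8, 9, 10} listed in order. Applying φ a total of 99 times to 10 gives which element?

Tracing 10 → 1 → … returns to 10 after 8 steps, so 10 lies in an 8-cycle (1, 5, 3, 7, 2, 4, 6, 10).
Powers repeat with period 8 on this cycle, and 99 mod 8 = 3, so φ^99(10) = φ^3(10).
Stepping 3 places around the cycle: 10 → 1 → 5 → 3.

3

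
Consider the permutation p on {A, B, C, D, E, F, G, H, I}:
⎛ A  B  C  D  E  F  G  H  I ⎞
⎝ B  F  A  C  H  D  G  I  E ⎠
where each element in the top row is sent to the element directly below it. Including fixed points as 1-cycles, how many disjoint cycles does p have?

The cycle decomposition is (A B F D C)(E H I)(G), which has 3 cycles (counting 1-cycles).

3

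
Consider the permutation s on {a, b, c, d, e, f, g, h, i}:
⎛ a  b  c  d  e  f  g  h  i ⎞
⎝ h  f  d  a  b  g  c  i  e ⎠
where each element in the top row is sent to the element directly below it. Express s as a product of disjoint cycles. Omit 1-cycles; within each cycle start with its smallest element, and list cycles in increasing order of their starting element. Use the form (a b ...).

Iterating s from a gives a → h → i → e → b → f → g → c → d → a; that is the 9-cycle (a h i e b f g c d).
Continuing from each remaining unvisited element yields (a h i e b f g c d).

(a h i e b f g c d)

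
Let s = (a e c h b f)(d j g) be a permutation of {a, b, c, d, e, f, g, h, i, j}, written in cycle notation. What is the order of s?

6

The disjoint cycles have lengths 6, 3, 1.
The order of s is the least common multiple of its cycle lengths: lcm(6, 3) = 6.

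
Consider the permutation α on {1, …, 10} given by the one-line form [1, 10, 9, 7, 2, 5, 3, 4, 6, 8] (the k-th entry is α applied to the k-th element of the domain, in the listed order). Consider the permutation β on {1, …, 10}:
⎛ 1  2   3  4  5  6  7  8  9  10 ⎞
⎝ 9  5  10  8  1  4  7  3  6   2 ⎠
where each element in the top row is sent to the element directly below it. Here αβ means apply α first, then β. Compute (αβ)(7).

α(7) = 3, then β(3) = 10; composing gives (αβ)(7) = 10.

10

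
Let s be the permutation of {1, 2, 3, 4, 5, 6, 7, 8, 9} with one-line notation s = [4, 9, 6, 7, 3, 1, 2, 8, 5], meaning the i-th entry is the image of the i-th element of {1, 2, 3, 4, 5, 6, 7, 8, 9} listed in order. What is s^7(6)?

Tracing 6 → 1 → … returns to 6 after 8 steps, so 6 lies in an 8-cycle (1, 4, 7, 2, 9, 5, 3, 6).
Stepping 7 places around the cycle: 6 → 1 → 4 → 7 → 2 → 9 → 5 → 3.

3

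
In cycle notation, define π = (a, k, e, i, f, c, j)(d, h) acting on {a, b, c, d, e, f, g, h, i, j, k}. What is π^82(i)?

k

i lies in the 7-cycle (a, k, e, i, f, c, j).
Since the cycle has length 7, π^82 acts on it the same as π^5 (82 mod 7 = 5).
Advancing 5 steps from i: i → f → c → j → a → k.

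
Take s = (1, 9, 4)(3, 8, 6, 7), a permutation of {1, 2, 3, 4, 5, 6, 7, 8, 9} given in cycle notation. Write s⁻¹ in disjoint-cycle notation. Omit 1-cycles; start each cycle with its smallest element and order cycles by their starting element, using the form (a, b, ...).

(1, 4, 9)(3, 7, 6, 8)

If s sends a → b within a cycle, s⁻¹ sends b → a; equivalently, reverse each cycle.
After reversing and putting each cycle's least element first, s⁻¹ = (1, 4, 9)(3, 7, 6, 8).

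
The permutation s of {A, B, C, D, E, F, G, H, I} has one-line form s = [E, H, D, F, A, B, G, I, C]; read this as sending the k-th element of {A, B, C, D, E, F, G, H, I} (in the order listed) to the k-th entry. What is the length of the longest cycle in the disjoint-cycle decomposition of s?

6

Decomposing into disjoint cycles gives (A E)(B H I C D F); the longest has length 6.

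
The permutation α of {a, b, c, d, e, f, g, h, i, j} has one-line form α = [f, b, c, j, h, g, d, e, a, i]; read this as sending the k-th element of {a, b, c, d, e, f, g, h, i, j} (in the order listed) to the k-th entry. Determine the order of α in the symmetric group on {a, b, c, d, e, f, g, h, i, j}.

6

Decomposing into disjoint cycles gives cycle lengths 6, 2, 1, 1.
Since disjoint cycles commute, ord(α) = lcm(6, 2) = 6.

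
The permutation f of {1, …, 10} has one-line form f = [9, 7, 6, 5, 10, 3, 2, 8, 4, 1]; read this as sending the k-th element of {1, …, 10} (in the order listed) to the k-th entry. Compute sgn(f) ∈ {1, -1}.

In disjoint-cycle form the cycle lengths are 5, 2, 2, 1.
A cycle is odd iff its length is even; f has 2 even-length cycles, so sgn(f) = (−1)^2 and f is even.

1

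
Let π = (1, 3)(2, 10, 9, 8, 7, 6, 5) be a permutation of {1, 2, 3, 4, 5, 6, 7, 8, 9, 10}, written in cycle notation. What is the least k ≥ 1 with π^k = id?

The disjoint cycles have lengths 7, 2, 1.
The order is lcm(7, 2) = 14.

14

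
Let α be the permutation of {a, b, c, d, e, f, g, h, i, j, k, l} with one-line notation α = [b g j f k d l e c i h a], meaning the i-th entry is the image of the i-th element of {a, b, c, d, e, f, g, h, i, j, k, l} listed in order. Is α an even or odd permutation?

even

In disjoint-cycle form the cycle lengths are 4, 3, 3, 2.
A cycle of length ℓ contributes ℓ−1 transpositions, so α is a product of 3 + 2 + 2 + 1 = 8 transpositions — even.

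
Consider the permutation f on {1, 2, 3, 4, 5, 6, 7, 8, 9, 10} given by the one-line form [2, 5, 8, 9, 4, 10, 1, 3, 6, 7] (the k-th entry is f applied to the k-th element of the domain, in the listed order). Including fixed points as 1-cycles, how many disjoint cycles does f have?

2

The cycle decomposition is (1, 2, 5, 4, 9, 6, 10, 7)(3, 8), which has 2 cycles (counting 1-cycles).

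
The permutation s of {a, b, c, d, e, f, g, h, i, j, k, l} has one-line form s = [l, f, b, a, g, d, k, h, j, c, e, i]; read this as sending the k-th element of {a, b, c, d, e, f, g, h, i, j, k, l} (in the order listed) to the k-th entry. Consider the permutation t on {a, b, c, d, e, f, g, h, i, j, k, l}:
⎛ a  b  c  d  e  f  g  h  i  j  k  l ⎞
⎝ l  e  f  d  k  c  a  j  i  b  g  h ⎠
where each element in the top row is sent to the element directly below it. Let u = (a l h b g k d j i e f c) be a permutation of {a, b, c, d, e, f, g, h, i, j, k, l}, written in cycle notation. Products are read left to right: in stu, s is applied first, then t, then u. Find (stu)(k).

Apply the permutations in order: s(k) = e, then t(e) = k, then u(k) = d. So (stu)(k) = d.

d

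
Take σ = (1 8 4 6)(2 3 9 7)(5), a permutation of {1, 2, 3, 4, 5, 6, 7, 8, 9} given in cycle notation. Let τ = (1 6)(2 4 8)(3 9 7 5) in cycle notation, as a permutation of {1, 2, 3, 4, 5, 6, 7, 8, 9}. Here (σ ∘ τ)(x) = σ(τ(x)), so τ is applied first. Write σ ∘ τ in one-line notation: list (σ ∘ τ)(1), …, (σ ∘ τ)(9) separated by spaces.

1 6 7 4 9 8 5 3 2

For each element, apply τ then σ: 1 → 6 → 1; 2 → 4 → 6; 3 → 9 → 7; 4 → 8 → 4; 5 → 3 → 9; 6 → 1 → 8; 7 → 5 → 5; 8 → 2 → 3; 9 → 7 → 2.
Collecting the images, σ ∘ τ = [1 6 7 4 9 8 5 3 2].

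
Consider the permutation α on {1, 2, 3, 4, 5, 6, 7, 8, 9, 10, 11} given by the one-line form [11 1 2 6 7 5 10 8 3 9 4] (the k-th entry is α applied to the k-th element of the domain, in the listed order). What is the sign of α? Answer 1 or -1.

-1

In disjoint-cycle form the cycle lengths are 10, 1.
A cycle is odd iff its length is even; α has 1 even-length cycle, so sgn(α) = (−1)^1 and α is odd.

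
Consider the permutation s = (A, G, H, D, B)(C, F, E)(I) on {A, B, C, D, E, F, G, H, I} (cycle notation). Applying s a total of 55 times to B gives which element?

B lies in the 5-cycle (A, G, H, D, B).
Powers repeat with period 5 on this cycle, and 55 mod 5 = 0, so s^55(B) = s^0(B).
So s^55(B) = B.

B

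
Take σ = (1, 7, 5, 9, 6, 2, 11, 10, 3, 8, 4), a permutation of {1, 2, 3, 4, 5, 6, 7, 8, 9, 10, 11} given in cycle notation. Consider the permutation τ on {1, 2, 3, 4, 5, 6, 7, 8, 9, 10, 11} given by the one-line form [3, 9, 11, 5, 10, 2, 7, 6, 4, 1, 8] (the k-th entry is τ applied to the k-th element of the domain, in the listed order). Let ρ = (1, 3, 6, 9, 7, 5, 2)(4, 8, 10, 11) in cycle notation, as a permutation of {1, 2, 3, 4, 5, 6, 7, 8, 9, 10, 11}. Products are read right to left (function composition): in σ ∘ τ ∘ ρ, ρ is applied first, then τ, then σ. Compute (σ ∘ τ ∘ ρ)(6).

(σ ∘ τ ∘ ρ)(6) = σ(τ(ρ(6))). ρ(6) = 9, then τ(9) = 4, then σ(4) = 1, so the result is 1.

1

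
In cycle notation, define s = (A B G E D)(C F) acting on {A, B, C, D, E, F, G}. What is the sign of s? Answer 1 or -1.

-1

The cycle lengths are 5, 2.
A cycle of length ℓ contributes ℓ−1 transpositions, so s is a product of 4 + 1 = 5 transpositions — odd.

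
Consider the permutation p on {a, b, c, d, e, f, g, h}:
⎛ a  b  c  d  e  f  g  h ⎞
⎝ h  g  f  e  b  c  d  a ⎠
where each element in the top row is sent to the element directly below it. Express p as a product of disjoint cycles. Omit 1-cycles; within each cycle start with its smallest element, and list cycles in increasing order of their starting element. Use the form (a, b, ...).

(a, h)(b, g, d, e)(c, f)

From a: a → h → a, closing the cycle (a, h).
Repeating from the next unused element and collecting all non-trivial cycles gives (a, h)(b, g, d, e)(c, f).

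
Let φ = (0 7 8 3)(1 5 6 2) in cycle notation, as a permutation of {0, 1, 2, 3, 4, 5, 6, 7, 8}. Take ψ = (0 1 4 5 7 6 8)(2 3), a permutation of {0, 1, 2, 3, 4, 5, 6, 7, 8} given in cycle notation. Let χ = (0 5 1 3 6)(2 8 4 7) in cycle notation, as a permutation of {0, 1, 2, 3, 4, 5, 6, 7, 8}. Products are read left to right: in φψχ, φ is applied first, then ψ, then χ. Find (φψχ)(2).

Chase 2: φ(2) = 1; ψ(1) = 4; χ(4) = 7. Hence (φψχ)(2) = 7.

7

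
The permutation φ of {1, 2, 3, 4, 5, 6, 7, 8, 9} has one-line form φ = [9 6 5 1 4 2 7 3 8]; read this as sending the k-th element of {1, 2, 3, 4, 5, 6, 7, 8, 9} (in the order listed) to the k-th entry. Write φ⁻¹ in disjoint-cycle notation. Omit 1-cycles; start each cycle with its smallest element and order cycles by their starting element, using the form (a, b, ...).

The cycle decomposition of φ is (1, 9, 8, 3, 5, 4)(2, 6).
The inverse reverses every cycle; in canonical form, φ⁻¹ = (1, 4, 5, 3, 8, 9)(2, 6).

(1, 4, 5, 3, 8, 9)(2, 6)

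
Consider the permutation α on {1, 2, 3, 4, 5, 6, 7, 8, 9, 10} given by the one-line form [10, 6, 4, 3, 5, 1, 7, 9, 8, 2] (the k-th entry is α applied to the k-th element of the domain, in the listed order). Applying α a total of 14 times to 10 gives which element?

Tracing 10 → 2 → … returns to 10 after 4 steps, so 10 lies in a 4-cycle (1 10 2 6).
On a 4-cycle, α^4 is the identity, so α^14 = α^2 there (14 ≡ 2 mod 4).
Advancing 2 steps from 10: 10 → 2 → 6.

6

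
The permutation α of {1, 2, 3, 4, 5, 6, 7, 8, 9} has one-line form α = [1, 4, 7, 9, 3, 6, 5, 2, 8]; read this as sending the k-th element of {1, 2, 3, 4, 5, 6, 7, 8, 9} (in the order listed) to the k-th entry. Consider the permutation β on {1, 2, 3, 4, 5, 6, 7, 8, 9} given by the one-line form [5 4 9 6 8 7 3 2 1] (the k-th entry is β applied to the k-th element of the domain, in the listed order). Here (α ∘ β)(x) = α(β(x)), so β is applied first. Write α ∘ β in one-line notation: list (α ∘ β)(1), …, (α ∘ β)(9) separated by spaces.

3 9 8 6 2 5 7 4 1

For each element, apply β then α: 1 → 5 → 3; 2 → 4 → 9; 3 → 9 → 8; 4 → 6 → 6; 5 → 8 → 2; 6 → 7 → 5; 7 → 3 → 7; 8 → 2 → 4; 9 → 1 → 1.
Collecting the images, α ∘ β = [3 9 8 6 2 5 7 4 1].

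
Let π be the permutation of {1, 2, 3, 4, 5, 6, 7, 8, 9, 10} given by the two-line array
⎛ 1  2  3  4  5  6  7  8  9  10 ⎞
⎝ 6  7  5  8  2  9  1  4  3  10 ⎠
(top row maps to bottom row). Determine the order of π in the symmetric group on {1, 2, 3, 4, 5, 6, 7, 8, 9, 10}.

Writing π as disjoint cycles, the cycle lengths are 7, 2, 1.
The order of π is the least common multiple of its cycle lengths: lcm(7, 2) = 14.

14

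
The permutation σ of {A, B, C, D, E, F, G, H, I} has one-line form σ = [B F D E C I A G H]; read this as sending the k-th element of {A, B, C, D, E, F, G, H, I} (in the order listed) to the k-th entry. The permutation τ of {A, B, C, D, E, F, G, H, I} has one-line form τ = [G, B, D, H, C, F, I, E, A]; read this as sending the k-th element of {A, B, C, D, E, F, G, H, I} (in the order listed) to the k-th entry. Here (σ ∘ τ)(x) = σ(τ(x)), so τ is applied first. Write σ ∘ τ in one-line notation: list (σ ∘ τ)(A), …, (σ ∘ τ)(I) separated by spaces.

For each element, apply τ then σ: A → G → A; B → B → F; C → D → E; D → H → G; E → C → D; F → F → I; G → I → H; H → E → C; I → A → B.
Collecting the images, σ ∘ τ = [A F E G D I H C B].

A F E G D I H C B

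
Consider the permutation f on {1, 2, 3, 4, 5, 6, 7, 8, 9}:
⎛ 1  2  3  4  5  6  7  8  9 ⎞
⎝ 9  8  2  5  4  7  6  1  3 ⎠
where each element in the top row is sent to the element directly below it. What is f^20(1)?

Tracing 1 → 9 → … returns to 1 after 5 steps, so 1 lies in a 5-cycle (1 9 3 2 8).
On a 5-cycle, f^5 is the identity, so f^20 = f^0 there (20 ≡ 0 mod 5).
So f^20(1) = 1.

1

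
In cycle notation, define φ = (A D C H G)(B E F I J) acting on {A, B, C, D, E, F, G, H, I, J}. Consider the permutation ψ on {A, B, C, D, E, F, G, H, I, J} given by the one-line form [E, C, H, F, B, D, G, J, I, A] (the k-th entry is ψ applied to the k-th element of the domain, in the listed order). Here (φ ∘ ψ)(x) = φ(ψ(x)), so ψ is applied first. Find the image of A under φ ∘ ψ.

First apply ψ: ψ(A) = E, then φ(E) = F. Thus (φ ∘ ψ)(A) = F.

F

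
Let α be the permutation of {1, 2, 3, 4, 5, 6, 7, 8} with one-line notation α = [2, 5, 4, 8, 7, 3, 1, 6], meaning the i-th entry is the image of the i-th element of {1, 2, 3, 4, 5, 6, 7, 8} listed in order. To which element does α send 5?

7

5 is element number 5 of the domain, and entry number 5 of the one-line form is 7, so α(5) = 7.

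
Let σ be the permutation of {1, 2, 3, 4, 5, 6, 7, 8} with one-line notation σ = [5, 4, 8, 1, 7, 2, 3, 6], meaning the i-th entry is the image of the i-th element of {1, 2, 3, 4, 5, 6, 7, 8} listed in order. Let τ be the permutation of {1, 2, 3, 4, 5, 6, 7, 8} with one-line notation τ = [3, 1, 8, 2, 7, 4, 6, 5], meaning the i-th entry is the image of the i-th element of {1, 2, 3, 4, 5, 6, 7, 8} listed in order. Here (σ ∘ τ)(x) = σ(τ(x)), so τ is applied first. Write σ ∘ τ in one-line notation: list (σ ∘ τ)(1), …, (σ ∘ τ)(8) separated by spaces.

(σ ∘ τ)(x) = σ(τ(x)). Computing each image: σ(τ(1)) = σ(3) = 8, σ(τ(2)) = σ(1) = 5, σ(τ(3)) = σ(8) = 6, σ(τ(4)) = σ(2) = 4, σ(τ(5)) = σ(7) = 3, σ(τ(6)) = σ(4) = 1, σ(τ(7)) = σ(6) = 2, σ(τ(8)) = σ(5) = 7.
Hence σ ∘ τ = [8 5 6 4 3 1 2 7].

8 5 6 4 3 1 2 7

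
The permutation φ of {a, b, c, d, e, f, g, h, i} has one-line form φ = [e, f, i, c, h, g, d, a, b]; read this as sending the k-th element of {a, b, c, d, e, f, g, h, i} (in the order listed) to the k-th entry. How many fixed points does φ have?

0

No element satisfies φ(x) = x, so there are 0 fixed points.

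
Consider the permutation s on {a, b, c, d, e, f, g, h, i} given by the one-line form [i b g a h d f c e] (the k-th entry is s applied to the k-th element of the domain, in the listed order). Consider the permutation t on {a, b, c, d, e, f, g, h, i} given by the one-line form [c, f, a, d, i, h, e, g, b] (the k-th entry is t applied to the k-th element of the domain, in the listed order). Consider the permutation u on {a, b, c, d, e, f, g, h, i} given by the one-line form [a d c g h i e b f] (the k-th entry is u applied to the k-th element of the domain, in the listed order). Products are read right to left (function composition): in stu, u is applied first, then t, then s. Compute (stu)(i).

Chase i: u(i) = f; t(f) = h; s(h) = c. Hence (stu)(i) = c.

c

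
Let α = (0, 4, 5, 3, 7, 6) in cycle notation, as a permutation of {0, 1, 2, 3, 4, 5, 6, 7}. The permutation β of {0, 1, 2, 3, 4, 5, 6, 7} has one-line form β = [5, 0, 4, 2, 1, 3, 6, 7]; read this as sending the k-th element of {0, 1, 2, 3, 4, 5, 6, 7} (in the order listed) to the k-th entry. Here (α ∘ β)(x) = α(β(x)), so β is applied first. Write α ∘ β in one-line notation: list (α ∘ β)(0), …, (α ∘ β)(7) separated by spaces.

3 4 5 2 1 7 0 6

(α ∘ β)(x) = α(β(x)). Computing each image: α(β(0)) = α(5) = 3, α(β(1)) = α(0) = 4, α(β(2)) = α(4) = 5, α(β(3)) = α(2) = 2, α(β(4)) = α(1) = 1, α(β(5)) = α(3) = 7, α(β(6)) = α(6) = 0, α(β(7)) = α(7) = 6.
Hence α ∘ β = [3 4 5 2 1 7 0 6].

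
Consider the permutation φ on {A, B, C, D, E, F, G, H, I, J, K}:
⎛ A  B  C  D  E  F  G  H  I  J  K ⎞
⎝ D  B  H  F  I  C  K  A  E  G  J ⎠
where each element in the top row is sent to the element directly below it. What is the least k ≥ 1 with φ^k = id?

30

Decomposing into disjoint cycles gives cycle lengths 5, 3, 2, 1.
The order of φ is the least common multiple of its cycle lengths: lcm(5, 3, 2) = 30.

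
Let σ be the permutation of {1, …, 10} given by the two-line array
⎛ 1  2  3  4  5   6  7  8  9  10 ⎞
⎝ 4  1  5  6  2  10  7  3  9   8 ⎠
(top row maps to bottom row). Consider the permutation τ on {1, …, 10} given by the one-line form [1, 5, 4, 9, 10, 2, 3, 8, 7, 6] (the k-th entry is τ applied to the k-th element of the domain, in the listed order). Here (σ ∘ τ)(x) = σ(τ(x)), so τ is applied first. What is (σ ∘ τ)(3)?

τ(3) = 4, then σ(4) = 6; composing gives (σ ∘ τ)(3) = 6.

6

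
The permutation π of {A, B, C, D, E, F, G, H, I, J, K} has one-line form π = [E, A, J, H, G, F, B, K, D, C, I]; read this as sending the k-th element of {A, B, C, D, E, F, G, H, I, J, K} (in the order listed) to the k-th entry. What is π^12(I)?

Tracing I → D → … returns to I after 4 steps, so I lies in a 4-cycle (D H K I).
Powers repeat with period 4 on this cycle, and 12 mod 4 = 0, so π^12(I) = π^0(I).
So π^12(I) = I.

I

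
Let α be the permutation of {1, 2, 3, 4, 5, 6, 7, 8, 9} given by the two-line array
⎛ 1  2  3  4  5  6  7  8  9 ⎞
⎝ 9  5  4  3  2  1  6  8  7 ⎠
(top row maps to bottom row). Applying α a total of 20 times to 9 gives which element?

Tracing 9 → 7 → … returns to 9 after 4 steps, so 9 lies in a 4-cycle (1, 9, 7, 6).
Powers repeat with period 4 on this cycle, and 20 mod 4 = 0, so α^20(9) = α^0(9).
So α^20(9) = 9.

9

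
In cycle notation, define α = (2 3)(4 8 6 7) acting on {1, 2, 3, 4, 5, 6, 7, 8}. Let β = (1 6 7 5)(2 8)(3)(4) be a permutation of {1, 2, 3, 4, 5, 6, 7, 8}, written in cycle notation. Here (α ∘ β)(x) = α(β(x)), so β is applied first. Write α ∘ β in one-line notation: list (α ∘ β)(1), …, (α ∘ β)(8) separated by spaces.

For each element, apply β then α: 1 → 6 → 7; 2 → 8 → 6; 3 → 3 → 2; 4 → 4 → 8; 5 → 1 → 1; 6 → 7 → 4; 7 → 5 → 5; 8 → 2 → 3.
Collecting the images, α ∘ β = [7 6 2 8 1 4 5 3].

7 6 2 8 1 4 5 3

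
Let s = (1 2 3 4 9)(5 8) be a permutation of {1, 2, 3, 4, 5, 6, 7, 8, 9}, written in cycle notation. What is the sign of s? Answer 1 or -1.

The cycle lengths are 5, 2, 1, 1.
A cycle of length ℓ contributes ℓ−1 transpositions, so s is a product of 4 + 1 = 5 transpositions — odd.

-1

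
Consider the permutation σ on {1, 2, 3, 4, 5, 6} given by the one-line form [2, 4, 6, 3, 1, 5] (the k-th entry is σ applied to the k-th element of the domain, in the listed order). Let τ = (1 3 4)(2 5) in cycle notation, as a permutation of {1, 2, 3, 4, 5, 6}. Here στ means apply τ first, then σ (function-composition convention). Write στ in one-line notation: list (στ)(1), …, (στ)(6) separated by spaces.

6 1 3 2 4 5

(στ)(x) = σ(τ(x)). Computing each image: σ(τ(1)) = σ(3) = 6, σ(τ(2)) = σ(5) = 1, σ(τ(3)) = σ(4) = 3, σ(τ(4)) = σ(1) = 2, σ(τ(5)) = σ(2) = 4, σ(τ(6)) = σ(6) = 5.
Hence στ = [6 1 3 2 4 5].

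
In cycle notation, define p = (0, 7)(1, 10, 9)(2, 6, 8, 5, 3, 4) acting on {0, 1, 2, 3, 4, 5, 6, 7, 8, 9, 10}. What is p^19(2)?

6

2 lies in the 6-cycle (2, 6, 8, 5, 3, 4).
Powers repeat with period 6 on this cycle, and 19 mod 6 = 1, so p^19(2) = p^1(2).
Stepping 1 place around the cycle: 2 → 6.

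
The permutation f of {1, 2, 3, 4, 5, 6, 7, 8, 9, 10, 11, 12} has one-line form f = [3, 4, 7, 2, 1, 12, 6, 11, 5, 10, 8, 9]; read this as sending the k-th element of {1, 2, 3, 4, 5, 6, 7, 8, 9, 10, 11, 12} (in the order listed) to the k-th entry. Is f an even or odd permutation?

even

In disjoint-cycle form the cycle lengths are 7, 2, 2, 1.
A cycle of length ℓ contributes ℓ−1 transpositions, so f is a product of 6 + 1 + 1 = 8 transpositions — even.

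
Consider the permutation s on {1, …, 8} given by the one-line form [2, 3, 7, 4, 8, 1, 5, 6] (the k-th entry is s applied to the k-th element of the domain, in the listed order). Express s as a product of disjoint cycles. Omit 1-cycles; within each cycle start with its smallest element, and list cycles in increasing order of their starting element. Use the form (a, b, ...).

(1, 2, 3, 7, 5, 8, 6)

Start at 1 and follow images: 1 → 2 → 3 → 7 → 5 → 8 → 6 → 1, giving the cycle (1, 2, 3, 7, 5, 8, 6).
Repeating from the next unused element and collecting all non-trivial cycles gives (1, 2, 3, 7, 5, 8, 6).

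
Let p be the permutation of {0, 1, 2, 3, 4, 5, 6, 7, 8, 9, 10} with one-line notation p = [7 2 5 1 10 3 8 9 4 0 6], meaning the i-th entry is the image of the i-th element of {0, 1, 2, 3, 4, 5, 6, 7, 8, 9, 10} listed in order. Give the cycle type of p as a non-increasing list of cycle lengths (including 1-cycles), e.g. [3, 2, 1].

[4, 4, 3]

The disjoint cycles are (0 7 9)(1 2 5 3)(4 10 6 8), with lengths 4, 4, 3 in non-increasing order.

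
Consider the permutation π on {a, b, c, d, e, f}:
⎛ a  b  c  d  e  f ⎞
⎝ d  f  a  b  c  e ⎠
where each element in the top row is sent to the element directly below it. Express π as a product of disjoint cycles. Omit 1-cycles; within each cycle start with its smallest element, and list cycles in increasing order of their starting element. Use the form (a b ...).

From a: a → d → b → f → e → c → a, closing the cycle (a d b f e c).
Repeating from the next unused element and collecting all non-trivial cycles gives (a d b f e c).

(a d b f e c)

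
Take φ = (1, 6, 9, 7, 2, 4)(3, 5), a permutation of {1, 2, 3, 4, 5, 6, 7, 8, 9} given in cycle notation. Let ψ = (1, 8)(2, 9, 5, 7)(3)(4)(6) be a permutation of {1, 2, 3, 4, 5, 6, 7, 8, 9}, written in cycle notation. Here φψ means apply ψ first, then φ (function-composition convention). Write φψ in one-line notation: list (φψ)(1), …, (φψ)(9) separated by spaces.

(φψ)(x) = φ(ψ(x)). Computing each image: φ(ψ(1)) = φ(8) = 8, φ(ψ(2)) = φ(9) = 7, φ(ψ(3)) = φ(3) = 5, φ(ψ(4)) = φ(4) = 1, φ(ψ(5)) = φ(7) = 2, φ(ψ(6)) = φ(6) = 9, φ(ψ(7)) = φ(2) = 4, φ(ψ(8)) = φ(1) = 6, φ(ψ(9)) = φ(5) = 3.
Hence φψ = [8 7 5 1 2 9 4 6 3].

8 7 5 1 2 9 4 6 3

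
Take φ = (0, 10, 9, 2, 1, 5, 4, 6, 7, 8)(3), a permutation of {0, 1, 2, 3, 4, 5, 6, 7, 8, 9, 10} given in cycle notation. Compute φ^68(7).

4

7 lies in the 10-cycle (0, 10, 9, 2, 1, 5, 4, 6, 7, 8).
Powers repeat with period 10 on this cycle, and 68 mod 10 = 8, so φ^68(7) = φ^8(7).
Stepping 8 places around the cycle: 7 → 8 → 0 → 10 → 9 → 2 → 1 → 5 → 4.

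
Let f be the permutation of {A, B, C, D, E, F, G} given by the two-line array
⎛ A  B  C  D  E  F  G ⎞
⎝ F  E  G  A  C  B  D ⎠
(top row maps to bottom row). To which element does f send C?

The entry below C in the array is G, so f(C) = G.

G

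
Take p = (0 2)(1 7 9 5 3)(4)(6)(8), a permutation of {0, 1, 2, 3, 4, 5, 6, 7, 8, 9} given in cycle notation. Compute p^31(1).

1 lies in the 5-cycle (1 7 9 5 3).
On a 5-cycle, p^5 is the identity, so p^31 = p^1 there (31 ≡ 1 mod 5).
Advancing 1 step from 1: 1 → 7.

7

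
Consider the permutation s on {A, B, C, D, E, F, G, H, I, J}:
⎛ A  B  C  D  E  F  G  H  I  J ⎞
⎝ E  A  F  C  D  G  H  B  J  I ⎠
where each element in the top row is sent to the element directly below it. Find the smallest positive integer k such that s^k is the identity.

Decomposing into disjoint cycles gives cycle lengths 8, 2.
The order of s is the least common multiple of its cycle lengths: lcm(8, 2) = 8.

8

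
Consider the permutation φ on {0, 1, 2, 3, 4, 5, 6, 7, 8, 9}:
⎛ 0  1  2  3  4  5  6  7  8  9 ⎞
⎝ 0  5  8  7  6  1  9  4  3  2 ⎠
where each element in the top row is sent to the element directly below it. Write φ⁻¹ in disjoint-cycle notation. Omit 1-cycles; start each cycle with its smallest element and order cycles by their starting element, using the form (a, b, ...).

First write φ in disjoint cycles: (1, 5)(2, 8, 3, 7, 4, 6, 9).
Reversing each cycle (and rotating so the smallest element leads) gives φ⁻¹ = (1, 5)(2, 9, 6, 4, 7, 3, 8).

(1, 5)(2, 9, 6, 4, 7, 3, 8)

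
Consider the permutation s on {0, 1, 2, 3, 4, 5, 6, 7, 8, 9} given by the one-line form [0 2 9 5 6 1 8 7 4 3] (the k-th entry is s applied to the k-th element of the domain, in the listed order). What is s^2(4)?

8

Tracing 4 → 6 → … returns to 4 after 3 steps, so 4 lies in a 3-cycle (4 6 8).
Advancing 2 steps from 4: 4 → 6 → 8.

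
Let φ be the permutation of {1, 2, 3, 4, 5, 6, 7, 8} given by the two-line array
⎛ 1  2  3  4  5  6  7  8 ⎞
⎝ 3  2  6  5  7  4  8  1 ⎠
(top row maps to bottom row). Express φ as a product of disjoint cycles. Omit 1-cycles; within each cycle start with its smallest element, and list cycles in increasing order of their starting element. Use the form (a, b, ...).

(1, 3, 6, 4, 5, 7, 8)

Start at 1 and follow images: 1 → 3 → 6 → 4 → 5 → 7 → 8 → 1, giving the cycle (1, 3, 6, 4, 5, 7, 8).
Repeating from the next unused element and collecting all non-trivial cycles gives (1, 3, 6, 4, 5, 7, 8).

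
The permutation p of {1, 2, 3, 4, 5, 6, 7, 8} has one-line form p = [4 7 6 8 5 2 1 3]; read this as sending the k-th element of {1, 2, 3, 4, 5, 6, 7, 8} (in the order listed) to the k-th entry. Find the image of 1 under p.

1 is element number 1 of the domain, and entry number 1 of the one-line form is 4, so p(1) = 4.

4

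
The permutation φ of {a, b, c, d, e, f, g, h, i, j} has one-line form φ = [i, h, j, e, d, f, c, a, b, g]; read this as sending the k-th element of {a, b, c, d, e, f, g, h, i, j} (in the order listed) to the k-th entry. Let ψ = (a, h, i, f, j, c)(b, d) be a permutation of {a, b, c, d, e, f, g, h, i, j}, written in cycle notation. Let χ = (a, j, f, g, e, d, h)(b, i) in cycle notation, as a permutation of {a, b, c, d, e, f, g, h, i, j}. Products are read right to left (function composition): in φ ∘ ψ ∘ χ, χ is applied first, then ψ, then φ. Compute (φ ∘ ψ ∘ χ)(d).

b

(φ ∘ ψ ∘ χ)(d) = φ(ψ(χ(d))). χ(d) = h, then ψ(h) = i, then φ(i) = b, so the result is b.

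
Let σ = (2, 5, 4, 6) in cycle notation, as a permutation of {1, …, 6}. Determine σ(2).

In the cycle (2, 5, 4, 6), 2 is followed by 5, so σ(2) = 5.

5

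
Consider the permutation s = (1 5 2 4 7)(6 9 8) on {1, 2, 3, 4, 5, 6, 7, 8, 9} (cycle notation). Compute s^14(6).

6 lies in the 3-cycle (6 9 8).
Powers repeat with period 3 on this cycle, and 14 mod 3 = 2, so s^14(6) = s^2(6).
Advancing 2 steps from 6: 6 → 9 → 8.

8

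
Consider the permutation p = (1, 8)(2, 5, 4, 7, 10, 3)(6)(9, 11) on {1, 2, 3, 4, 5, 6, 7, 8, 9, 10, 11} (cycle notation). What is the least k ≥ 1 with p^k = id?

The disjoint cycles have lengths 6, 2, 2, 1.
Since disjoint cycles commute, ord(p) = lcm(6, 2, 2) = 6.

6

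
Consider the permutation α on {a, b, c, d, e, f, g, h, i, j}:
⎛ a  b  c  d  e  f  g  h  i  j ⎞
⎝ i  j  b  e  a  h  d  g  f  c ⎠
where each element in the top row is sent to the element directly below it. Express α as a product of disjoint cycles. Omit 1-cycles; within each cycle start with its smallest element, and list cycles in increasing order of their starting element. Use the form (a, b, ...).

(a, i, f, h, g, d, e)(b, j, c)

From a: a → i → f → h → g → d → e → a, closing the cycle (a, i, f, h, g, d, e).
Continuing from each remaining unvisited element yields (a, i, f, h, g, d, e)(b, j, c).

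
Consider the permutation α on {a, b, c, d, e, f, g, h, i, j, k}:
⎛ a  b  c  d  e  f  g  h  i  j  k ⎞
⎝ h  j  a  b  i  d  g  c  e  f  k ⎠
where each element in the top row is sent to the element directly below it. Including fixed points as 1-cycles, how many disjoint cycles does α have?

The cycle decomposition is (a h c)(b j f d)(e i)(g)(k), which has 5 cycles (counting 1-cycles).

5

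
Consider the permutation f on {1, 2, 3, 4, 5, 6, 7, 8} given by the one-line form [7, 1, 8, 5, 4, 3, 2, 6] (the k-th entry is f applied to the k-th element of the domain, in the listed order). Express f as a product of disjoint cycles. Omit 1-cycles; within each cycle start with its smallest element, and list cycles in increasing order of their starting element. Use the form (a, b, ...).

(1, 7, 2)(3, 8, 6)(4, 5)

Start at 1 and follow images: 1 → 7 → 2 → 1, giving the cycle (1, 7, 2).
Continuing from each remaining unvisited element yields (1, 7, 2)(3, 8, 6)(4, 5).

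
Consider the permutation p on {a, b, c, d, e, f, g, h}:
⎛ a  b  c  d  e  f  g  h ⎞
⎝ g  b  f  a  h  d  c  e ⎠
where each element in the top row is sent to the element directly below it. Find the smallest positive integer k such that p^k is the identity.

10

Decomposing into disjoint cycles gives cycle lengths 5, 2, 1.
Since disjoint cycles commute, ord(p) = lcm(5, 2) = 10.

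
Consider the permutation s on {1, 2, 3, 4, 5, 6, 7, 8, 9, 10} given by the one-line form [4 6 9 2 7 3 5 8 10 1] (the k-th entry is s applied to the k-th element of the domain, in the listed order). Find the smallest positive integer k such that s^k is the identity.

Decomposing into disjoint cycles gives cycle lengths 7, 2, 1.
Since disjoint cycles commute, ord(s) = lcm(7, 2) = 14.

14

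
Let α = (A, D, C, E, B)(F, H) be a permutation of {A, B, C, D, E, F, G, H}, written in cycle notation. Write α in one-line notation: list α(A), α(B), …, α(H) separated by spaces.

Image by image: A→D, B→A, C→E, D→C, E→B, F→H, G→G, H→F.
Listing these in domain order gives D A E C B H G F.

D A E C B H G F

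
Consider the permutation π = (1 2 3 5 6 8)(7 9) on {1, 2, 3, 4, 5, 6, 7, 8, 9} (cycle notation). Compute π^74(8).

2

8 lies in the 6-cycle (1 2 3 5 6 8).
On a 6-cycle, π^6 is the identity, so π^74 = π^2 there (74 ≡ 2 mod 6).
Stepping 2 places around the cycle: 8 → 1 → 2.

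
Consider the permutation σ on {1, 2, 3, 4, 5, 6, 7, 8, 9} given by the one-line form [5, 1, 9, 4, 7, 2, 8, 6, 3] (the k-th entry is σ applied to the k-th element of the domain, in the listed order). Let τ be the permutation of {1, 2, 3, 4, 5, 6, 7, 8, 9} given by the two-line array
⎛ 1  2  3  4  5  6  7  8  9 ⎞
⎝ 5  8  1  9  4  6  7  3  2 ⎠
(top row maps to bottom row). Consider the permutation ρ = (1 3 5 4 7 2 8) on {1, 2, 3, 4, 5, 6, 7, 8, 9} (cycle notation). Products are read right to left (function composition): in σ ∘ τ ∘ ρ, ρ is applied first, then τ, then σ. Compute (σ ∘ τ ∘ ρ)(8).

Apply the permutations in order: ρ(8) = 1, then τ(1) = 5, then σ(5) = 7. So (σ ∘ τ ∘ ρ)(8) = 7.

7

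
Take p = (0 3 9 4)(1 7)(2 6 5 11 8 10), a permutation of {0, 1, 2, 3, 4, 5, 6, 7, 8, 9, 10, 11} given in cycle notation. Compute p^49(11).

11 lies in the 6-cycle (2 6 5 11 8 10).
On a 6-cycle, p^6 is the identity, so p^49 = p^1 there (49 ≡ 1 mod 6).
Stepping 1 place around the cycle: 11 → 8.

8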